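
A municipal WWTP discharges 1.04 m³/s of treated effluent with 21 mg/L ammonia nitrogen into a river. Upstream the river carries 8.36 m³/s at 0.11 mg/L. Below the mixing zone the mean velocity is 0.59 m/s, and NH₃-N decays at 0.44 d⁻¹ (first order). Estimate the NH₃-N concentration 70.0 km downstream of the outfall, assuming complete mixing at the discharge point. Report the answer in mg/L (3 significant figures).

After complete mixing, C₀ = (1.04·21 + 8.36·0.11) / 9.4 = 2.421 mg/L.
Travel time t = 7e+04 m / 0.59 m/s = 1.186e+05 s = 1.373 d.
C = 2.421·exp(−0.44·1.373) = 2.421·0.5465 = 1.323 mg/L.

1.32 mg/L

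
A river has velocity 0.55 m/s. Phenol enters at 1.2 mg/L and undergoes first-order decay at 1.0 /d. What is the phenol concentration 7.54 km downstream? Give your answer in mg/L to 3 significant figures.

Travel time t = 7.54 km / 0.55 m/s = 7540/0.55 = 1.371e+04 s = 0.1587 d.
First-order decay: C = 1.2·exp(−1.0·0.1587) = 1.2·0.8533 = 1.024 mg/L.

1.02 mg/L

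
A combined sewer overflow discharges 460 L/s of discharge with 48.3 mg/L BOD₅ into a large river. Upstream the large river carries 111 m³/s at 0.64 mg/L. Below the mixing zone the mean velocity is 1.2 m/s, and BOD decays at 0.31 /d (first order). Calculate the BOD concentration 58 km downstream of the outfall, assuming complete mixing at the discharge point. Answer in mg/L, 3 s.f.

460 L/s = 0.46 m³/s.
After complete mixing, C₀ = (0.46·48.3 + 111·0.64) / 111.5 = 0.8367 mg/L.
Travel time t = 5.8e+04 m / 1.2 m/s = 4.833e+04 s = 0.5594 d.
C = 0.8367·exp(−0.31·0.5594) = 0.8367·0.8408 = 0.7035 mg/L.

0.703 mg/L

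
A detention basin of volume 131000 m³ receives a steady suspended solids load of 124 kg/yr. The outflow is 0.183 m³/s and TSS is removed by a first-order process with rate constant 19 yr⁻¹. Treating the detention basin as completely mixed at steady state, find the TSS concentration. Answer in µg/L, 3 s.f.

15.0 µg/L

Outflow Q = 0.183 m³/s × 3.156e+07 s/yr = 5.775e+06 m³/yr.
Steady-state CSTR mass balance: W = Q·C + k·V·C, so C = W/(Q + kV).
Q + kV = 5.775e+06 + 19·131000 = 8.264e+06 m³/yr.
C = 124/8.264e+06 = 1.5e-05 kg/m³ = 0.015 mg/L = 15 µg/L.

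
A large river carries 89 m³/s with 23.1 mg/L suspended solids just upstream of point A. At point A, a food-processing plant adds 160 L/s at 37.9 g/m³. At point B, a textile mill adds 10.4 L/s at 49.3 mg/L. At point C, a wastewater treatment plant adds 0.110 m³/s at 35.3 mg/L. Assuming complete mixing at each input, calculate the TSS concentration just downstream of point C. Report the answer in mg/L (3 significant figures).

23.1 mg/L

160 L/s = 0.16 m³/s.
After input A: C = (89·23.1 + 0.16·37.9) / 89.16 = 23.13 mg/L.
10.4 L/s = 0.0104 m³/s.
After input B: C = (89.16·23.13 + 0.0104·49.3) / 89.17 = 23.13 mg/L.
After input C: C = (89.17·23.13 + 0.11·35.3) / 89.28 = 23.14 mg/L.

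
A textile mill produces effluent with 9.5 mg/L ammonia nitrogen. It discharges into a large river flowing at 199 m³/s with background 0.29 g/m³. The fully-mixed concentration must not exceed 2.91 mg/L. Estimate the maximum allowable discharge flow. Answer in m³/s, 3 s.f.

Mass balance at complete mixing: C_std·(Q_w + Q_r) = Q_w·C_e + Q_r·C_b.
Rearranging, Q_w = Q_r·(C_std − C_b)/(C_e − C_std) = 199·(2.91 − 0.29) / (9.5 − 2.91) = 79.12 m³/s.

79.1 m³/s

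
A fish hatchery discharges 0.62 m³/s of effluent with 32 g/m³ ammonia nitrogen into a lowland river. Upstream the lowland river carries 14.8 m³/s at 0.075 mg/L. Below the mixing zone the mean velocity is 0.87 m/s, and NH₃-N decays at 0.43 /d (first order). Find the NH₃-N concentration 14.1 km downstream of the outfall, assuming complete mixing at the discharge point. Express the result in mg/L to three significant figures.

1.25 mg/L

After complete mixing, C₀ = (0.62·32 + 14.8·0.075) / 15.42 = 1.359 mg/L.
Travel time t = 1.41e+04 m / 0.87 m/s = 1.621e+04 s = 0.1876 d.
C = 1.359·exp(−0.43·0.1876) = 1.359·0.9225 = 1.253 mg/L.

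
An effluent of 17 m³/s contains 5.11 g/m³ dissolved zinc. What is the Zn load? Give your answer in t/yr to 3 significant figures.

2740 t/yr

Mass flux = Q·C = 17 m³/s × 5.11 g/m³ = 86.87 g/s.
= 86.87 g/s × 31.56 = 2741 t/yr.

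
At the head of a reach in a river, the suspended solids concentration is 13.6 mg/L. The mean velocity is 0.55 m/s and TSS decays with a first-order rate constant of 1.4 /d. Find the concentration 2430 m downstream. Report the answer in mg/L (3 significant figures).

12.7 mg/L

Travel time t = 2430 m / 0.55 m/s = 2430/0.55 = 4418 s = 0.05114 d.
First-order decay: C = 13.6·exp(−1.4·0.05114) = 13.6·0.9309 = 12.66 mg/L.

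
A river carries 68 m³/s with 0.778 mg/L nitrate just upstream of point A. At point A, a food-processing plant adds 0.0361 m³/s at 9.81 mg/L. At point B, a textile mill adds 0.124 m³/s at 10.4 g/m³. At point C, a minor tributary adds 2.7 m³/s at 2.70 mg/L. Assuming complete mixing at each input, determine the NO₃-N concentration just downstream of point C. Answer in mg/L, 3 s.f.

0.873 mg/L

After input A: C = (68·0.778 + 0.0361·9.81) / 68.04 = 0.7828 mg/L.
After input B: C = (68.04·0.7828 + 0.124·10.4) / 68.16 = 0.8003 mg/L.
After input C: C = (68.16·0.8003 + 2.7·2.7) / 70.86 = 0.8727 mg/L.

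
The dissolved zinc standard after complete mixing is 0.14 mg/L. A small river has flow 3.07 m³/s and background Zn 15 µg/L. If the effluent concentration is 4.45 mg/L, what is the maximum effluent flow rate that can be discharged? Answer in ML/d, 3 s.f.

15 µg/L = 0.015 mg/L.
Mass balance at complete mixing: C_std·(Q_w + Q_r) = Q_w·C_e + Q_r·C_b.
Rearranging, Q_w = Q_r·(C_std − C_b)/(C_e − C_std) = 3.07·(0.14 − 0.015) / (4.45 − 0.14) = 0.08904 m³/s.
= 7.693 ML/d.

7.69 ML/d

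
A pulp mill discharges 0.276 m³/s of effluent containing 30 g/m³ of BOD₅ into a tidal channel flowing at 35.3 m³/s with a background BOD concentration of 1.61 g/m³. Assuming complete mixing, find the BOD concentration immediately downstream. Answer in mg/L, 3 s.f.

Conservation of mass across the mixing zone: C = (0.276·30 + 35.3·1.61) / (0.276 + 35.3) = 65.11/35.58 = 1.83 mg/L.

1.83 mg/L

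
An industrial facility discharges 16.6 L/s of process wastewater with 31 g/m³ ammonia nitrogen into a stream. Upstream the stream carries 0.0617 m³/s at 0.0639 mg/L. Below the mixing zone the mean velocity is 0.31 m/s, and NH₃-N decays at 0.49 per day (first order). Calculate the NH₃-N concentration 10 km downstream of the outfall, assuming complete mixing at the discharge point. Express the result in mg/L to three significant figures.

5.52 mg/L

16.6 L/s = 0.0166 m³/s.
After complete mixing, C₀ = (0.0166·31 + 0.0617·0.0639) / 0.0783 = 6.623 mg/L.
Travel time t = 1e+04 m / 0.31 m/s = 3.226e+04 s = 0.3734 d.
C = 6.623·exp(−0.49·0.3734) = 6.623·0.8328 = 5.515 mg/L.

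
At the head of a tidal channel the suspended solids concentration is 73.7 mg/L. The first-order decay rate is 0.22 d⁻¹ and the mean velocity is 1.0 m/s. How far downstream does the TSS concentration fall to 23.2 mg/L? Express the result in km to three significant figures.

From C = C₀·e^(−kt), t = ln(C₀/C)/k = ln(73.7/23.2)/0.22 = 1.156/0.22 = 5.254 d.
Distance = v·t = 1.0 m/s × 4.539e+05 s = 4.539e+05 m = 453.9 km.

454 km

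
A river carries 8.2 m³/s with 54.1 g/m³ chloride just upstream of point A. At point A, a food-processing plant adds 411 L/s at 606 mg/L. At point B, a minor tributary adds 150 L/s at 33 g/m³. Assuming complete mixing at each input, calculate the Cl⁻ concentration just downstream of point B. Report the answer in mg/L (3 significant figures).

411 L/s = 0.411 m³/s.
After input A: C = (8.2·54.1 + 0.411·606) / 8.611 = 80.44 mg/L.
150 L/s = 0.15 m³/s.
After input B: C = (8.611·80.44 + 0.15·33) / 8.761 = 79.63 mg/L.

79.6 mg/L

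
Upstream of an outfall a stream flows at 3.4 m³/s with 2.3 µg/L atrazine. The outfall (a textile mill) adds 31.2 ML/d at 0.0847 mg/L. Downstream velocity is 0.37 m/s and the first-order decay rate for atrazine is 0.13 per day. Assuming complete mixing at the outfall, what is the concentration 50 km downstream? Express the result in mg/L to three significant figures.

0.00833 mg/L

31.2 ML/d = 0.3611 m³/s.
2.3 µg/L = 0.0023 mg/L.
After complete mixing, C₀ = (0.3611·0.0847 + 3.4·0.0023) / 3.761 = 0.01021 mg/L.
Travel time t = 5e+04 m / 0.37 m/s = 1.351e+05 s = 1.564 d.
C = 0.01021·exp(−0.13·1.564) = 0.01021·0.816 = 0.008333 mg/L.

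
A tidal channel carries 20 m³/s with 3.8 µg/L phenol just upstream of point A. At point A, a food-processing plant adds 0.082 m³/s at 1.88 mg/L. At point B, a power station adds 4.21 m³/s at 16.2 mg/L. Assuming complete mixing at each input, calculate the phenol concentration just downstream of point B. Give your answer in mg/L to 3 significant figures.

2.82 mg/L

3.8 µg/L = 0.0038 mg/L.
After input A: C = (20·0.0038 + 0.082·1.88) / 20.08 = 0.01146 mg/L.
After input B: C = (20.08·0.01146 + 4.21·16.2) / 24.29 = 2.817 mg/L.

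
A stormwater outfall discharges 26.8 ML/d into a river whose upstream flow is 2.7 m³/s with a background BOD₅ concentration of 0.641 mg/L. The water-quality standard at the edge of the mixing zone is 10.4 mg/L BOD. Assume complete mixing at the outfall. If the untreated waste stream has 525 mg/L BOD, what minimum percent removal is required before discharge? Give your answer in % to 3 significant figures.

26.8 ML/d = 0.3102 m³/s.
Mass balance: 10.4·3.01 = 0.3102·Cₑ + 2.7·0.641.
Cₑ = (31.31 − 1.731) / 0.3102 = 95.35 mg/L.
Required removal = 1 − 95.35/525 = 81.84 %.

81.8 %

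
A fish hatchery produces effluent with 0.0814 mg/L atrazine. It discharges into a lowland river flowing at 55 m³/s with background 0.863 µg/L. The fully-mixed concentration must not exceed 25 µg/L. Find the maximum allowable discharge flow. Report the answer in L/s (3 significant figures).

23500 L/s

0.863 µg/L = 0.000863 mg/L.
25 µg/L = 0.025 mg/L.
Mass balance at complete mixing: C_std·(Q_w + Q_r) = Q_w·C_e + Q_r·C_b.
Rearranging, Q_w = Q_r·(C_std − C_b)/(C_e − C_std) = 55·(0.025 − 0.000863) / (0.0814 − 0.025) = 23.54 m³/s.
= 2.354e+04 L/s.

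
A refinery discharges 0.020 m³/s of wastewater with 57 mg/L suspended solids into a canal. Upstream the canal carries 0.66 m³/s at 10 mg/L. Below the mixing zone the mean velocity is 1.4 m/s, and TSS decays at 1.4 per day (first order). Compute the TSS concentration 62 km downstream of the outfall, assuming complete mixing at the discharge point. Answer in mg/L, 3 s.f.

5.55 mg/L

After complete mixing, C₀ = (0.02·57 + 0.66·10) / 0.68 = 11.38 mg/L.
Travel time t = 6.2e+04 m / 1.4 m/s = 4.429e+04 s = 0.5126 d.
C = 11.38·exp(−1.4·0.5126) = 11.38·0.4879 = 5.554 mg/L.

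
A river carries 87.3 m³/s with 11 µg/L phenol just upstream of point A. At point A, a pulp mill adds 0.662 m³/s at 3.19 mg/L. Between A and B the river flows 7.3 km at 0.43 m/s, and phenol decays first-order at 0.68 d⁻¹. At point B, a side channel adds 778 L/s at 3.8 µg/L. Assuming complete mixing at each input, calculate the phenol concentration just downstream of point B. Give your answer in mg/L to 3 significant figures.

11 µg/L = 0.011 mg/L.
After input A: C = (87.3·0.011 + 0.662·3.19) / 87.96 = 0.03493 mg/L.
Over the 7.3 km reach to input B (t = 1.698e+04 s = 0.1965 d), decay gives C = 0.03493·exp(−0.68·0.1965) = 0.03056 mg/L.
778 L/s = 0.778 m³/s.
3.8 µg/L = 0.0038 mg/L.
After input B: C = (87.96·0.03056 + 0.778·0.0038) / 88.74 = 0.03032 mg/L.

0.0303 mg/L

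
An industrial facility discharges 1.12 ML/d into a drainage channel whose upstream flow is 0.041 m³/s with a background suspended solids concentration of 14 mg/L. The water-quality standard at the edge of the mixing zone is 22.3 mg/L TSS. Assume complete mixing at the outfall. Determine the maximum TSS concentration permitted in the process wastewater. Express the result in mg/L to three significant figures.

48.6 mg/L

1.12 ML/d = 0.01296 m³/s.
Mass balance: 22.3·0.05396 = 0.01296·Cₑ + 0.041·14.
Cₑ = (1.203 − 0.574) / 0.01296 = 48.55 mg/L.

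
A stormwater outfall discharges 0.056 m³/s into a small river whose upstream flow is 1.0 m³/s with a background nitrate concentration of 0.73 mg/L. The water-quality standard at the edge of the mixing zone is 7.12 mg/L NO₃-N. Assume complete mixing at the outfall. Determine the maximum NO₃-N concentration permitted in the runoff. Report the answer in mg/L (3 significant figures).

121 mg/L

Mass balance: 7.12·1.056 = 0.056·Cₑ + 1·0.73.
Cₑ = (7.519 − 0.73) / 0.056 = 121.2 mg/L.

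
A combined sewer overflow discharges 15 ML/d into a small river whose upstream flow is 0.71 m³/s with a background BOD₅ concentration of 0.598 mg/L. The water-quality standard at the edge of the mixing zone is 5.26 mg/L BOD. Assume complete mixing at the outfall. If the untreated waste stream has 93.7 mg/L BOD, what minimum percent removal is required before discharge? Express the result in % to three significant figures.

74.0 %

15 ML/d = 0.1736 m³/s.
Mass balance: 5.26·0.8836 = 0.1736·Cₑ + 0.71·0.598.
Cₑ = (4.648 − 0.4246) / 0.1736 = 24.33 mg/L.
Required removal = 1 − 24.33/93.7 = 74.04 %.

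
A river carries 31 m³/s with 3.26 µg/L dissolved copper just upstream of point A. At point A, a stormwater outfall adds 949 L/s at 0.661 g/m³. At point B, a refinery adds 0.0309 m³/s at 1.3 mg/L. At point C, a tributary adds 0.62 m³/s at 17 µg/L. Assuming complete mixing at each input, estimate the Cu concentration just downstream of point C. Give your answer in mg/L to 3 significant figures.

3.26 µg/L = 0.00326 mg/L.
949 L/s = 0.949 m³/s.
After input A: C = (31·0.00326 + 0.949·0.661) / 31.95 = 0.0228 mg/L.
After input B: C = (31.95·0.0228 + 0.0309·1.3) / 31.98 = 0.02403 mg/L.
17 µg/L = 0.017 mg/L.
After input C: C = (31.98·0.02403 + 0.62·0.017) / 32.6 = 0.0239 mg/L.

0.0239 mg/L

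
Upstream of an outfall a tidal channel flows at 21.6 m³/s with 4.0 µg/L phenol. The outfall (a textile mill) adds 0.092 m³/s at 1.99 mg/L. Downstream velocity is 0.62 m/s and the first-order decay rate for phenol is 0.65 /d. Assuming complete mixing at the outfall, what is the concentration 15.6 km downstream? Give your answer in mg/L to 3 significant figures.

0.0103 mg/L

4.0 µg/L = 0.004 mg/L.
After complete mixing, C₀ = (0.092·1.99 + 21.6·0.004) / 21.69 = 0.01242 mg/L.
Travel time t = 1.56e+04 m / 0.62 m/s = 2.516e+04 s = 0.2912 d.
C = 0.01242·exp(−0.65·0.2912) = 0.01242·0.8275 = 0.01028 mg/L.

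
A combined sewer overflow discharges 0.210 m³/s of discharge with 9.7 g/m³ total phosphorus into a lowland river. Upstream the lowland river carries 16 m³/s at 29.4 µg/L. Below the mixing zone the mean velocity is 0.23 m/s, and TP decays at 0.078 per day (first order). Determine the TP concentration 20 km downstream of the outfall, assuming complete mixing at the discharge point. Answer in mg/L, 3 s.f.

29.4 µg/L = 0.0294 mg/L.
After complete mixing, C₀ = (0.21·9.7 + 16·0.0294) / 16.21 = 0.1547 mg/L.
Travel time t = 2e+04 m / 0.23 m/s = 8.696e+04 s = 1.006 d.
C = 0.1547·exp(−0.078·1.006) = 0.1547·0.9245 = 0.143 mg/L.

0.143 mg/L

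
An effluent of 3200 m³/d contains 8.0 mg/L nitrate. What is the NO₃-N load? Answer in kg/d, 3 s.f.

25.6 kg/d

3200 m³/d = 0.03704 m³/s.
Mass flux = Q·C = 0.03704 m³/s × 8 g/m³ = 0.2963 g/s.
= 0.2963 g/s × 86.4 = 25.6 kg/d.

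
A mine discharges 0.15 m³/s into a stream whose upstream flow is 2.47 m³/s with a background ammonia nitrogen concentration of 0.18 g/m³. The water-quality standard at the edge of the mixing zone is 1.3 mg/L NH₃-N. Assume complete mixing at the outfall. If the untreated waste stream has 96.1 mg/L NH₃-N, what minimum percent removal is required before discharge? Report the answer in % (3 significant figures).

Mass balance: 1.3·2.62 = 0.15·Cₑ + 2.47·0.18.
Cₑ = (3.406 − 0.4446) / 0.15 = 19.74 mg/L.
Required removal = 1 − 19.74/96.1 = 79.46 %.

79.5 %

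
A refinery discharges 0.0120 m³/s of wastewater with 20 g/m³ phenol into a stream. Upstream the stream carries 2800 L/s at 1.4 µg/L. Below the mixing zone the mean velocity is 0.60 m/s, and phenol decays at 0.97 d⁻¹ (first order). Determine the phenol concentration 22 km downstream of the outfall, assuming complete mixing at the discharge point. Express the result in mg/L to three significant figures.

2800 L/s = 2.8 m³/s.
1.4 µg/L = 0.0014 mg/L.
After complete mixing, C₀ = (0.012·20 + 2.8·0.0014) / 2.812 = 0.08674 mg/L.
Travel time t = 2.2e+04 m / 0.60 m/s = 3.667e+04 s = 0.4244 d.
C = 0.08674·exp(−0.97·0.4244) = 0.08674·0.6626 = 0.05747 mg/L.

0.0575 mg/L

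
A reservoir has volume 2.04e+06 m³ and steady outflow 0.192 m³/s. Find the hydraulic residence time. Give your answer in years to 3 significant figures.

Q = 0.192 m³/s × 3.156e+07 s/yr = 6.059e+06 m³/yr.
Hydraulic residence time τ = V/Q = 2.04e+06/6.059e+06 = 0.3367 yr.

0.337 yr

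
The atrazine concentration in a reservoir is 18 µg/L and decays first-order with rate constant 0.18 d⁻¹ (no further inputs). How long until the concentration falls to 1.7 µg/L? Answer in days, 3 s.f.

13.1 d

t = ln(C₀/C)/k = ln(18/1.7)/0.18 = 2.36/0.18 = 13.11 d.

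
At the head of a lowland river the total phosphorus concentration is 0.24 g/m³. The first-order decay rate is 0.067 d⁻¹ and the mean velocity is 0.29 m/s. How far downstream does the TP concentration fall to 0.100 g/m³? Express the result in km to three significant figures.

From C = C₀·e^(−kt), t = ln(C₀/C)/k = ln(0.24/0.100)/0.067 = 0.8755/0.067 = 13.07 d.
Distance = v·t = 0.29 m/s × 1.129e+06 s = 3.274e+05 m = 327.4 km.

327 km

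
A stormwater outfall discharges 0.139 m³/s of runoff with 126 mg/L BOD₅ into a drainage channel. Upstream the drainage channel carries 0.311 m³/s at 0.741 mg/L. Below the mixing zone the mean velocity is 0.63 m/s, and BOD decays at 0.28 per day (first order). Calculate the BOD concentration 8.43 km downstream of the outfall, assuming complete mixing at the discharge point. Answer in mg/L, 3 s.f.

37.8 mg/L

After complete mixing, C₀ = (0.139·126 + 0.311·0.741) / 0.45 = 39.43 mg/L.
Travel time t = 8430 m / 0.63 m/s = 1.338e+04 s = 0.1549 d.
C = 39.43·exp(−0.28·0.1549) = 39.43·0.9576 = 37.76 mg/L.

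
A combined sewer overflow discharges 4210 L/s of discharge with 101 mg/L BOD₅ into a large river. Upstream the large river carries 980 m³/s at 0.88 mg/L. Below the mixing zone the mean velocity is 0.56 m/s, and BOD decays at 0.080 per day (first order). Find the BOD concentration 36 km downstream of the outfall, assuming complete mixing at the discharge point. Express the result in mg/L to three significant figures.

1.23 mg/L

4210 L/s = 4.21 m³/s.
After complete mixing, C₀ = (4.21·101 + 980·0.88) / 984.2 = 1.308 mg/L.
Travel time t = 3.6e+04 m / 0.56 m/s = 6.429e+04 s = 0.744 d.
C = 1.308·exp(−0.080·0.744) = 1.308·0.9422 = 1.233 mg/L.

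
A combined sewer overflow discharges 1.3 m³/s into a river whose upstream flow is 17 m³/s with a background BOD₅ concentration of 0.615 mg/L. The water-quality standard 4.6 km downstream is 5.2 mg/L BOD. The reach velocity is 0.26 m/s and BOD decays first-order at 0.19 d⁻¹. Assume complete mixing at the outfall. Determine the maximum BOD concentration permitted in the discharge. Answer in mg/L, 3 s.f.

Travel time to the compliance point: t = 4600/0.26 = 1.769e+04 s = 0.2048 d; decay factor exp(−0.19·0.2048) = 0.9618.
So the concentration just after mixing may be at most 5.2/0.9618 = 5.406 mg/L.
Mass balance: 5.406·18.3 = 1.3·Cₑ + 17·0.615.
Cₑ = (98.94 − 10.46) / 1.3 = 68.06 mg/L.

68.1 mg/L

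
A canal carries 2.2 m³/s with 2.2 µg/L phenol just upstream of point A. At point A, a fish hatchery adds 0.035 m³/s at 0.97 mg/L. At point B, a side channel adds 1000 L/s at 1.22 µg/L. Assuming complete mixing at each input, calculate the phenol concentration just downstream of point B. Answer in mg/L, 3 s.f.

2.2 µg/L = 0.0022 mg/L.
After input A: C = (2.2·0.0022 + 0.035·0.97) / 2.235 = 0.01736 mg/L.
1000 L/s = 1 m³/s.
1.22 µg/L = 0.00122 mg/L.
After input B: C = (2.235·0.01736 + 1·0.00122) / 3.235 = 0.01237 mg/L.

0.0124 mg/L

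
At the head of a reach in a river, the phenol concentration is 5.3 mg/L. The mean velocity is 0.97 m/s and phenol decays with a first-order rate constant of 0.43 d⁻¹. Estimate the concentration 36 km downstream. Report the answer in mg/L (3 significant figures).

4.41 mg/L

Travel time t = 36 km / 0.97 m/s = 3.6e+04/0.97 = 3.711e+04 s = 0.4296 d.
First-order decay: C = 5.3·exp(−0.43·0.4296) = 5.3·0.8313 = 4.406 mg/L.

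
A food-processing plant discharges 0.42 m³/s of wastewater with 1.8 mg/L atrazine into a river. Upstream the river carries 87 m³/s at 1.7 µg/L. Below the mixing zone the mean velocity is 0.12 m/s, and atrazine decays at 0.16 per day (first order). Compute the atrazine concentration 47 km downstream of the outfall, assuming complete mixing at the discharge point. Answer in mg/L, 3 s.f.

0.00501 mg/L

1.7 µg/L = 0.0017 mg/L.
After complete mixing, C₀ = (0.42·1.8 + 87·0.0017) / 87.42 = 0.01034 mg/L.
Travel time t = 4.7e+04 m / 0.12 m/s = 3.917e+05 s = 4.533 d.
C = 0.01034·exp(−0.16·4.533) = 0.01034·0.4842 = 0.005006 mg/L.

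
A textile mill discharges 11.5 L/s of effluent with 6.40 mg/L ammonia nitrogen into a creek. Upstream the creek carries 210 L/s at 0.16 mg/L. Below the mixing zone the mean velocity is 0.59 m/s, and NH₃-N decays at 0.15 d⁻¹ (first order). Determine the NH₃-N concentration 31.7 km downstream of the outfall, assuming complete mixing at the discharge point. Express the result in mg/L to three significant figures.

11.5 L/s = 0.0115 m³/s.
210 L/s = 0.21 m³/s.
After complete mixing, C₀ = (0.0115·6.4 + 0.21·0.16) / 0.2215 = 0.484 mg/L.
Travel time t = 3.17e+04 m / 0.59 m/s = 5.373e+04 s = 0.6219 d.
C = 0.484·exp(−0.15·0.6219) = 0.484·0.9109 = 0.4409 mg/L.

0.441 mg/L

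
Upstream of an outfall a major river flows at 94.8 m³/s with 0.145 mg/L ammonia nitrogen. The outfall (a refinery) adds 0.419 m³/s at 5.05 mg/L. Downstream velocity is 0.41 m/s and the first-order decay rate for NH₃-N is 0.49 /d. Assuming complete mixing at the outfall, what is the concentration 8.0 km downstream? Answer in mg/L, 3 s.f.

0.149 mg/L

After complete mixing, C₀ = (0.419·5.05 + 94.8·0.145) / 95.22 = 0.1666 mg/L.
Travel time t = 8000 m / 0.41 m/s = 1.951e+04 s = 0.2258 d.
C = 0.1666·exp(−0.49·0.2258) = 0.1666·0.8952 = 0.1491 mg/L.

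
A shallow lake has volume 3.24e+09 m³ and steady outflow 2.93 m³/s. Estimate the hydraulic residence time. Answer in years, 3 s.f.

35.0 yr

Q = 2.93 m³/s × 3.156e+07 s/yr = 9.246e+07 m³/yr.
Hydraulic residence time τ = V/Q = 3.24e+09/9.246e+07 = 35.04 yr.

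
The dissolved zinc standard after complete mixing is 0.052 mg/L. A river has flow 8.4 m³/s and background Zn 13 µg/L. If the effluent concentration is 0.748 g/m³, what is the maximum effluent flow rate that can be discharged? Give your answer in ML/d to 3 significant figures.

13 µg/L = 0.013 mg/L.
Mass balance at complete mixing: C_std·(Q_w + Q_r) = Q_w·C_e + Q_r·C_b.
Rearranging, Q_w = Q_r·(C_std − C_b)/(C_e − C_std) = 8.4·(0.052 − 0.013) / (0.748 − 0.052) = 0.4707 m³/s.
= 40.67 ML/d.

40.7 ML/d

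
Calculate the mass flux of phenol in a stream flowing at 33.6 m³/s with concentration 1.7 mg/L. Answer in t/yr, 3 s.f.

1800 t/yr

Mass flux = Q·C = 33.6 m³/s × 1.7 g/m³ = 57.12 g/s.
= 57.12 g/s × 31.56 = 1803 t/yr.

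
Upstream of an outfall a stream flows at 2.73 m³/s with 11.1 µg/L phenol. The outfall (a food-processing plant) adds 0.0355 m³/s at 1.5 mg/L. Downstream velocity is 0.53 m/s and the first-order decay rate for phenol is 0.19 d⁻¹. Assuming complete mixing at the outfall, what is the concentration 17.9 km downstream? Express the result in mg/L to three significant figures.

11.1 µg/L = 0.0111 mg/L.
After complete mixing, C₀ = (0.0355·1.5 + 2.73·0.0111) / 2.765 = 0.03021 mg/L.
Travel time t = 1.79e+04 m / 0.53 m/s = 3.377e+04 s = 0.3909 d.
C = 0.03021·exp(−0.19·0.3909) = 0.03021·0.9284 = 0.02805 mg/L.

0.0281 mg/L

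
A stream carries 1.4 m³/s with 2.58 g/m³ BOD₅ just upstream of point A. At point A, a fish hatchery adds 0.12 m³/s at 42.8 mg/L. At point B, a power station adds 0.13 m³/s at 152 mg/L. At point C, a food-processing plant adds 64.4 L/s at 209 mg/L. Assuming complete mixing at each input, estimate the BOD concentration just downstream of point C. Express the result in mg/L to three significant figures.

24.5 mg/L

After input A: C = (1.4·2.58 + 0.12·42.8) / 1.52 = 5.755 mg/L.
After input B: C = (1.52·5.755 + 0.13·152) / 1.65 = 17.28 mg/L.
64.4 L/s = 0.0644 m³/s.
After input C: C = (1.65·17.28 + 0.0644·209) / 1.714 = 24.48 mg/L.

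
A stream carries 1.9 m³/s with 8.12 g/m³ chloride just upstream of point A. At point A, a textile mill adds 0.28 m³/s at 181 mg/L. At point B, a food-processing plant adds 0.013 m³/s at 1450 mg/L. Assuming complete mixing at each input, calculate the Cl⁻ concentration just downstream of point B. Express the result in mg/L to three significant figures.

38.7 mg/L

After input A: C = (1.9·8.12 + 0.28·181) / 2.18 = 30.32 mg/L.
After input B: C = (2.18·30.32 + 0.013·1450) / 2.193 = 38.74 mg/L.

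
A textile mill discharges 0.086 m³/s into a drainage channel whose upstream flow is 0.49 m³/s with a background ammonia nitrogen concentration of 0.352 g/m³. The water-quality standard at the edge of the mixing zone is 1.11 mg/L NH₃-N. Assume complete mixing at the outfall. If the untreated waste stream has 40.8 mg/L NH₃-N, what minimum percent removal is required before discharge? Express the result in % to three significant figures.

Mass balance: 1.11·0.576 = 0.086·Cₑ + 0.49·0.352.
Cₑ = (0.6394 − 0.1725) / 0.086 = 5.429 mg/L.
Required removal = 1 − 5.429/40.8 = 86.69 %.

86.7 %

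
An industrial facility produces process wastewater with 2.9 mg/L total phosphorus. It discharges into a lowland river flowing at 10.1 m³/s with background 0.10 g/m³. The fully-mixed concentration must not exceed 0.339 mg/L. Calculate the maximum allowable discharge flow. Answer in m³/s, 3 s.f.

0.943 m³/s

Mass balance at complete mixing: C_std·(Q_w + Q_r) = Q_w·C_e + Q_r·C_b.
Rearranging, Q_w = Q_r·(C_std − C_b)/(C_e − C_std) = 10.1·(0.339 − 0.1) / (2.9 − 0.339) = 0.9426 m³/s.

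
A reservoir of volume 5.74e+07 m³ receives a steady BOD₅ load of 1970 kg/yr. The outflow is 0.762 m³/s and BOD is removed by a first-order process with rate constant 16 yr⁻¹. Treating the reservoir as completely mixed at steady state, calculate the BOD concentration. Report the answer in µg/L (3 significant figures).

Outflow Q = 0.762 m³/s × 3.156e+07 s/yr = 2.405e+07 m³/yr.
Steady-state CSTR mass balance: W = Q·C + k·V·C, so C = W/(Q + kV).
Q + kV = 2.405e+07 + 16·5.74e+07 = 9.424e+08 m³/yr.
C = 1970/9.424e+08 = 2.09e-06 kg/m³ = 0.00209 mg/L = 2.09 µg/L.

2.09 µg/L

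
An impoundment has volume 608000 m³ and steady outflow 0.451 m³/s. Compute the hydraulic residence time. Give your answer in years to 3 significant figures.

0.0427 yr

Q = 0.451 m³/s × 3.156e+07 s/yr = 1.423e+07 m³/yr.
Hydraulic residence time τ = V/Q = 608000/1.423e+07 = 0.04272 yr.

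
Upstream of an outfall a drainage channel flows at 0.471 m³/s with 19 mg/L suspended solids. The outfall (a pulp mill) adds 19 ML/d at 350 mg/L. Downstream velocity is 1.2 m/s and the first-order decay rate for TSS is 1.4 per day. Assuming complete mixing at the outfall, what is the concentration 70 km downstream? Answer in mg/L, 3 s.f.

48.3 mg/L

19 ML/d = 0.2199 m³/s.
After complete mixing, C₀ = (0.2199·350 + 0.471·19) / 0.6909 = 124.4 mg/L.
Travel time t = 7e+04 m / 1.2 m/s = 5.833e+04 s = 0.6752 d.
C = 124.4·exp(−1.4·0.6752) = 124.4·0.3886 = 48.32 mg/L.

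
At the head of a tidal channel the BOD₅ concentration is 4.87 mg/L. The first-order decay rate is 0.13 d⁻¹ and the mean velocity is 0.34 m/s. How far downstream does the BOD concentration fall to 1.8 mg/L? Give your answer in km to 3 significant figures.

From C = C₀·e^(−kt), t = ln(C₀/C)/k = ln(4.87/1.8)/0.13 = 0.9953/0.13 = 7.656 d.
Distance = v·t = 0.34 m/s × 6.615e+05 s = 2.249e+05 m = 224.9 km.

225 km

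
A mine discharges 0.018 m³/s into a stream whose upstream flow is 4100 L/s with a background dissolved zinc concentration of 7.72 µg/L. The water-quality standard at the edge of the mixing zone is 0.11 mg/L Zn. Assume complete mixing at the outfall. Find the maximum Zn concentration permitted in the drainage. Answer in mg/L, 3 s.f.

23.4 mg/L

4100 L/s = 4.1 m³/s.
7.72 µg/L = 0.00772 mg/L.
Mass balance: 0.11·4.118 = 0.018·Cₑ + 4.1·0.00772.
Cₑ = (0.453 − 0.03165) / 0.018 = 23.41 mg/L.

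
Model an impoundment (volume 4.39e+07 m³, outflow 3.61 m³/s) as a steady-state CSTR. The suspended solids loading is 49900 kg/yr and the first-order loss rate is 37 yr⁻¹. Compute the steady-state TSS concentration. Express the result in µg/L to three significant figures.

Outflow Q = 3.61 m³/s × 3.156e+07 s/yr = 1.139e+08 m³/yr.
Steady-state CSTR mass balance: W = Q·C + k·V·C, so C = W/(Q + kV).
Q + kV = 1.139e+08 + 37·4.39e+07 = 1.738e+09 m³/yr.
C = 49900/1.738e+09 = 2.871e-05 kg/m³ = 0.02871 mg/L = 28.71 µg/L.

28.7 µg/L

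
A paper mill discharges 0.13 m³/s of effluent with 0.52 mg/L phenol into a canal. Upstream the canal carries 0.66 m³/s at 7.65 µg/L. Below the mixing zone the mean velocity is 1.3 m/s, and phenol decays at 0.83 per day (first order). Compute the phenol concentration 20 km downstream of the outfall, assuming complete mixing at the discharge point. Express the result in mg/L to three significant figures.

7.65 µg/L = 0.00765 mg/L.
After complete mixing, C₀ = (0.13·0.52 + 0.66·0.00765) / 0.79 = 0.09196 mg/L.
Travel time t = 2e+04 m / 1.3 m/s = 1.538e+04 s = 0.1781 d.
C = 0.09196·exp(−0.83·0.1781) = 0.09196·0.8626 = 0.07933 mg/L.

0.0793 mg/L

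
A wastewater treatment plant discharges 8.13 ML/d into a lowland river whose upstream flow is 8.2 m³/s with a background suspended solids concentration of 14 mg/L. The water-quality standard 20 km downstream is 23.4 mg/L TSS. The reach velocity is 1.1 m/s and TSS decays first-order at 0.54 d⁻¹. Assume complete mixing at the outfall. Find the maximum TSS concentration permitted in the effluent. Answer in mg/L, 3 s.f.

1090 mg/L

8.13 ML/d = 0.0941 m³/s.
Travel time to the compliance point: t = 2e+04/1.1 = 1.818e+04 s = 0.2104 d; decay factor exp(−0.54·0.2104) = 0.8926.
So the concentration just after mixing may be at most 23.4/0.8926 = 26.22 mg/L.
Mass balance: 26.22·8.294 = 0.0941·Cₑ + 8.2·14.
Cₑ = (217.4 − 114.8) / 0.0941 = 1091 mg/L.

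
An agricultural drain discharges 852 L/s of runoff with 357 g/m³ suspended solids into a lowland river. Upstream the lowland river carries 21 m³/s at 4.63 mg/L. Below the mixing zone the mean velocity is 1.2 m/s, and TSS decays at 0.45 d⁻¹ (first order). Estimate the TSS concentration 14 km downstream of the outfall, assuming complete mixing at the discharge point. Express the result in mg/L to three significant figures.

852 L/s = 0.852 m³/s.
After complete mixing, C₀ = (0.852·357 + 21·4.63) / 21.85 = 18.37 mg/L.
Travel time t = 1.4e+04 m / 1.2 m/s = 1.167e+04 s = 0.135 d.
C = 18.37·exp(−0.45·0.135) = 18.37·0.941 = 17.29 mg/L.

17.3 mg/L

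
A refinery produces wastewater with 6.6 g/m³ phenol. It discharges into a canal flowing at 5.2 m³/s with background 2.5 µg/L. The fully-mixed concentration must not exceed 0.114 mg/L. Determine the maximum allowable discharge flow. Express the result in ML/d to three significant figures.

7.72 ML/d

2.5 µg/L = 0.0025 mg/L.
Mass balance at complete mixing: C_std·(Q_w + Q_r) = Q_w·C_e + Q_r·C_b.
Rearranging, Q_w = Q_r·(C_std − C_b)/(C_e − C_std) = 5.2·(0.114 − 0.0025) / (6.6 − 0.114) = 0.08939 m³/s.
= 7.724 ML/d.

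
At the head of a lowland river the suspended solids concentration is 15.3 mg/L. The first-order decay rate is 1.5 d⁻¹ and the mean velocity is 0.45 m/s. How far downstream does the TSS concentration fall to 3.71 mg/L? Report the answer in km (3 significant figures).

36.7 km

From C = C₀·e^(−kt), t = ln(C₀/C)/k = ln(15.3/3.71)/1.5 = 1.417/1.5 = 0.9445 d.
Distance = v·t = 0.45 m/s × 8.161e+04 s = 3.672e+04 m = 36.72 km.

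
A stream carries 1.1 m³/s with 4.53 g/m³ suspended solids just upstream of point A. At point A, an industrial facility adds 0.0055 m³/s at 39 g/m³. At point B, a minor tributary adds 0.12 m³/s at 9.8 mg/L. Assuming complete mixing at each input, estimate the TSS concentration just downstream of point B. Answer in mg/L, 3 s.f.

After input A: C = (1.1·4.53 + 0.0055·39) / 1.106 = 4.701 mg/L.
After input B: C = (1.106·4.701 + 0.12·9.8) / 1.226 = 5.201 mg/L.

5.20 mg/L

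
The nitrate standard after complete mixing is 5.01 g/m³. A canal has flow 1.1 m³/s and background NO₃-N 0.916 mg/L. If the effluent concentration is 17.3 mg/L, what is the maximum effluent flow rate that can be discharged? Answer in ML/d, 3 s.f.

Mass balance at complete mixing: C_std·(Q_w + Q_r) = Q_w·C_e + Q_r·C_b.
Rearranging, Q_w = Q_r·(C_std − C_b)/(C_e − C_std) = 1.1·(5.01 − 0.916) / (17.3 − 5.01) = 0.3664 m³/s.
= 31.66 ML/d.

31.7 ML/d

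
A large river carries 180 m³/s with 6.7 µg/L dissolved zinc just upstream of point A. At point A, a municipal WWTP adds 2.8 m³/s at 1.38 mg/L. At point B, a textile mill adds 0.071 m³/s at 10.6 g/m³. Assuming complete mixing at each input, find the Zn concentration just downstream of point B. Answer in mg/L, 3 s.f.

0.0318 mg/L

6.7 µg/L = 0.0067 mg/L.
After input A: C = (180·0.0067 + 2.8·1.38) / 182.8 = 0.02774 mg/L.
After input B: C = (182.8·0.02774 + 0.071·10.6) / 182.9 = 0.03184 mg/L.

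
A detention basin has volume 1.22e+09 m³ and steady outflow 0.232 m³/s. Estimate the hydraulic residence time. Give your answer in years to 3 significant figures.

167 yr

Q = 0.232 m³/s × 3.156e+07 s/yr = 7.321e+06 m³/yr.
Hydraulic residence time τ = V/Q = 1.22e+09/7.321e+06 = 166.6 yr.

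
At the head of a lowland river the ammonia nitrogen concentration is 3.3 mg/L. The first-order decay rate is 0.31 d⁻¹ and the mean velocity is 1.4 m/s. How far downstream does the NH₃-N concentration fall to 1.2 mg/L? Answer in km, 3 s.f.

395 km

From C = C₀·e^(−kt), t = ln(C₀/C)/k = ln(3.3/1.2)/0.31 = 1.012/0.31 = 3.263 d.
Distance = v·t = 1.4 m/s × 2.819e+05 s = 3.947e+05 m = 394.7 km.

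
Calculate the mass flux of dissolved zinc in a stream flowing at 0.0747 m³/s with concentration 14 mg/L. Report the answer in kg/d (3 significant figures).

Mass flux = Q·C = 0.0747 m³/s × 14 g/m³ = 1.046 g/s.
= 1.046 g/s × 86.4 = 90.36 kg/d.

90.4 kg/d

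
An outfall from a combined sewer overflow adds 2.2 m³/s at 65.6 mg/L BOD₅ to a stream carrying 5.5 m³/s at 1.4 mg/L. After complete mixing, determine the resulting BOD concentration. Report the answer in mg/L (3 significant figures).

By mass balance at complete mixing, C = (2.2·65.6 + 5.5·1.4) / (2.2 + 5.5) = 152/7.7 = 19.74 mg/L.

19.7 mg/L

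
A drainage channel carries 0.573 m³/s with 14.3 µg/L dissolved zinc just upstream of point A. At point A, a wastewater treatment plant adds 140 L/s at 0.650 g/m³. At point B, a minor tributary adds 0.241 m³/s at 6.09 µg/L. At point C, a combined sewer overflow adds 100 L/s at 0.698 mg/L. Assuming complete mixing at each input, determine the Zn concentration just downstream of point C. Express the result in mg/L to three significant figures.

14.3 µg/L = 0.0143 mg/L.
140 L/s = 0.14 m³/s.
After input A: C = (0.573·0.0143 + 0.14·0.65) / 0.713 = 0.1391 mg/L.
6.09 µg/L = 0.00609 mg/L.
After input B: C = (0.713·0.1391 + 0.241·0.00609) / 0.954 = 0.1055 mg/L.
100 L/s = 0.1 m³/s.
After input C: C = (0.954·0.1055 + 0.1·0.698) / 1.054 = 0.1617 mg/L.

0.162 mg/L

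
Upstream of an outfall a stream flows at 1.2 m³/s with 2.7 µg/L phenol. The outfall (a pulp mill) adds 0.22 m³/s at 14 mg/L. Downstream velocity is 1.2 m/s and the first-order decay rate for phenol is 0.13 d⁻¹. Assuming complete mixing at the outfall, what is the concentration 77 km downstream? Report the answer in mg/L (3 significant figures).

2.7 µg/L = 0.0027 mg/L.
After complete mixing, C₀ = (0.22·14 + 1.2·0.0027) / 1.42 = 2.171 mg/L.
Travel time t = 7.7e+04 m / 1.2 m/s = 6.417e+04 s = 0.7427 d.
C = 2.171·exp(−0.13·0.7427) = 2.171·0.908 = 1.971 mg/L.

1.97 mg/L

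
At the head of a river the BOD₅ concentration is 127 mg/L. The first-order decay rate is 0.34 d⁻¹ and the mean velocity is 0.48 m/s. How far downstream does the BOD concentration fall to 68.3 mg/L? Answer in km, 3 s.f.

From C = C₀·e^(−kt), t = ln(C₀/C)/k = ln(127/68.3)/0.34 = 0.6203/0.34 = 1.824 d.
Distance = v·t = 0.48 m/s × 1.576e+05 s = 7.566e+04 m = 75.66 km.

75.7 km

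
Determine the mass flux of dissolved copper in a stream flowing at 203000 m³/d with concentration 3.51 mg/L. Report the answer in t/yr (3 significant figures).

260 t/yr

203000 m³/d = 2.35 m³/s.
Mass flux = Q·C = 2.35 m³/s × 3.51 g/m³ = 8.247 g/s.
= 8.247 g/s × 31.56 = 260.3 t/yr.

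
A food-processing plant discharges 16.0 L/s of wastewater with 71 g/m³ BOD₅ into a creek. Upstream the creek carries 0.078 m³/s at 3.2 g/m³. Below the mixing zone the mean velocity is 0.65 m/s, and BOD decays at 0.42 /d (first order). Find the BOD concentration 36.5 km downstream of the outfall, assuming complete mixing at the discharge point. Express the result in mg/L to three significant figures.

16.0 L/s = 0.016 m³/s.
After complete mixing, C₀ = (0.016·71 + 0.078·3.2) / 0.094 = 14.74 mg/L.
Travel time t = 3.65e+04 m / 0.65 m/s = 5.615e+04 s = 0.6499 d.
C = 14.74·exp(−0.42·0.6499) = 14.74·0.7611 = 11.22 mg/L.

11.2 mg/L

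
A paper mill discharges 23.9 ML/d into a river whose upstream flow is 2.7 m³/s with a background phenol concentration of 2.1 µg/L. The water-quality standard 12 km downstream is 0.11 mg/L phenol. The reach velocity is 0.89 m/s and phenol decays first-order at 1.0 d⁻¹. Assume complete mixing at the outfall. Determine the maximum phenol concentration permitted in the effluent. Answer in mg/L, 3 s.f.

23.9 ML/d = 0.2766 m³/s.
2.1 µg/L = 0.0021 mg/L.
Travel time to the compliance point: t = 1.2e+04/0.89 = 1.348e+04 s = 0.1561 d; decay factor exp(−1.0·0.1561) = 0.8555.
So the concentration just after mixing may be at most 0.11/0.8555 = 0.1286 mg/L.
Mass balance: 0.1286·2.977 = 0.2766·Cₑ + 2.7·0.0021.
Cₑ = (0.3827 − 0.00567) / 0.2766 = 1.363 mg/L.

1.36 mg/L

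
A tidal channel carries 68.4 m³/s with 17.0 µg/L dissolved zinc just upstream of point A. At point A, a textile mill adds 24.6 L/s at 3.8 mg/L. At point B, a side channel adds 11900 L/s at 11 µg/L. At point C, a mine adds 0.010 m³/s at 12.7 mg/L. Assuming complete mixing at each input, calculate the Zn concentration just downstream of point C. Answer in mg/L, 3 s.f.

0.0188 mg/L

17.0 µg/L = 0.017 mg/L.
24.6 L/s = 0.0246 m³/s.
After input A: C = (68.4·0.017 + 0.0246·3.8) / 68.42 = 0.01836 mg/L.
11900 L/s = 11.9 m³/s.
11 µg/L = 0.011 mg/L.
After input B: C = (68.42·0.01836 + 11.9·0.011) / 80.32 = 0.01727 mg/L.
After input C: C = (80.32·0.01727 + 0.01·12.7) / 80.33 = 0.01885 mg/L.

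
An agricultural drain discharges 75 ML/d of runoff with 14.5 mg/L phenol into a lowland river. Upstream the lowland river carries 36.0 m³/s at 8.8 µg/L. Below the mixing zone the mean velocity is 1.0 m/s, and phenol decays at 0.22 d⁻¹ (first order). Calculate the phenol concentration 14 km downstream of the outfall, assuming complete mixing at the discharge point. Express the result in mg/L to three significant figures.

0.338 mg/L

75 ML/d = 0.8681 m³/s.
8.8 µg/L = 0.0088 mg/L.
After complete mixing, C₀ = (0.8681·14.5 + 36·0.0088) / 36.87 = 0.35 mg/L.
Travel time t = 1.4e+04 m / 1.0 m/s = 1.4e+04 s = 0.162 d.
C = 0.35·exp(−0.22·0.162) = 0.35·0.965 = 0.3377 mg/L.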